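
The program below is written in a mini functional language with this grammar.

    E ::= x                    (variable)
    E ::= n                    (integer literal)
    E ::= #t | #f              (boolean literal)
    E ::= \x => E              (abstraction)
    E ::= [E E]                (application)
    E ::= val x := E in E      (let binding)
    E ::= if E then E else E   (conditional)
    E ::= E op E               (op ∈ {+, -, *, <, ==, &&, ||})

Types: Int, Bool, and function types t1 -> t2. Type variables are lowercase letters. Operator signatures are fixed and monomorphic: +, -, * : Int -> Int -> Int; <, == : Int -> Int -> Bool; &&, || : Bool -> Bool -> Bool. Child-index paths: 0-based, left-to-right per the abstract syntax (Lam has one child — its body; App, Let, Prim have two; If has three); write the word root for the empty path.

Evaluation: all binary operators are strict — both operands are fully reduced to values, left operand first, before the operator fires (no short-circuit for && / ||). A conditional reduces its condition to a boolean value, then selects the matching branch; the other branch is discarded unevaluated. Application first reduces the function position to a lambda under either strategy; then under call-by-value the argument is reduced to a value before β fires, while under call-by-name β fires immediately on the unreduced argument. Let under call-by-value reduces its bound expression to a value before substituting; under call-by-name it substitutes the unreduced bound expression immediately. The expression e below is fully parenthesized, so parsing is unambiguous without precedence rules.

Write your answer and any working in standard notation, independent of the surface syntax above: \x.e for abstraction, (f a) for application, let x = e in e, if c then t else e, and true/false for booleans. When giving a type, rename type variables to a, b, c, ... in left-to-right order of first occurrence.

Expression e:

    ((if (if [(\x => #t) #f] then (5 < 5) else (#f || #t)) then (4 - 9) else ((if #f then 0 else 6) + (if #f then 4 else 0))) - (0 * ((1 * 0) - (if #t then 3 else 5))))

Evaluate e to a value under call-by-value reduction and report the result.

Trace:
step 0: ((if (if ((\x.true) false) then (5 < 5) else (false || true)) then (4 - 9) else ((if false then 0 else 6) + (if false then 4 else 0))) - (0 * ((1 * 0) - (if true then 3 else 5))))
step 1: [beta@0.0.0] ((if (if true then (5 < 5) else (false || true)) then (4 - 9) else ((if false then 0 else 6) + (if false then 4 else 0))) - (0 * ((1 * 0) - (if true then 3 else 5))))
step 2: [if@0.0] ((if (5 < 5) then (4 - 9) else ((if false then 0 else 6) + (if false then 4 else 0))) - (0 * ((1 * 0) - (if true then 3 else 5))))
step 3: [delta@0.0] ((if false then (4 - 9) else ((if false then 0 else 6) + (if false then 4 else 0))) - (0 * ((1 * 0) - (if true then 3 else 5))))
step 4: [if@0] (((if false then 0 else 6) + (if false then 4 else 0)) - (0 * ((1 * 0) - (if true then 3 else 5))))
step 5: [if@0.0] ((6 + (if false then 4 else 0)) - (0 * ((1 * 0) - (if true then 3 else 5))))
step 6: [if@0.1] ((6 + 0) - (0 * ((1 * 0) - (if true then 3 else 5))))
step 7: [delta@0] (6 - (0 * ((1 * 0) - (if true then 3 else 5))))
step 8: [delta@1.1.0] (6 - (0 * (0 - (if true then 3 else 5))))
step 9: [if@1.1.1] (6 - (0 * (0 - 3)))
step 10: [delta@1.1] (6 - (0 * -3))
step 11: [delta@1] (6 - 0)
step 12: [delta@root] 6

Answer: 6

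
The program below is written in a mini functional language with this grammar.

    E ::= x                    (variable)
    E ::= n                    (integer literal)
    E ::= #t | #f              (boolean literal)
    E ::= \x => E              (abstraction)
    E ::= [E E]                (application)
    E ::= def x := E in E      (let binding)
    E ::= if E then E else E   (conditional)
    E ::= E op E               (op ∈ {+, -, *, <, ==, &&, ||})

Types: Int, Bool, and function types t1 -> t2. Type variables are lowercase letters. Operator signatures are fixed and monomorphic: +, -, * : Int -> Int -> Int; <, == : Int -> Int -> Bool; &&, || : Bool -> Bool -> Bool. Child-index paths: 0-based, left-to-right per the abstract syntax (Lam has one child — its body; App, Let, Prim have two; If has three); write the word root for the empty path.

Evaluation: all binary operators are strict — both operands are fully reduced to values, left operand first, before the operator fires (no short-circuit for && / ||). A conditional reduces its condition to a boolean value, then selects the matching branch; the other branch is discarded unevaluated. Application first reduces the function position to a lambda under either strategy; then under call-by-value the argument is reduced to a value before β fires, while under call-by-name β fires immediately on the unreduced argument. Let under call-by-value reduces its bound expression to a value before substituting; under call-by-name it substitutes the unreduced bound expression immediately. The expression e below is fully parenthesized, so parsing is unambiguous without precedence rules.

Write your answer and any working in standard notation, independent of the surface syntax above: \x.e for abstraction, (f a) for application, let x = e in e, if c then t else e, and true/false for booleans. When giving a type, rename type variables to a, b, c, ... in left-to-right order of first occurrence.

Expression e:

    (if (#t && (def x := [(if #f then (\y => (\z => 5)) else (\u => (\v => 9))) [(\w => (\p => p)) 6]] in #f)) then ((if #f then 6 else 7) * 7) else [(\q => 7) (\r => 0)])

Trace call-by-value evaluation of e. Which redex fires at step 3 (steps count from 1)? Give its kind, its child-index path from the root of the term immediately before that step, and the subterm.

Answer: beta at 0.1.0 : ((\u.(\v.9)) (\p.p))

Trace:
step 0: (if (true && (let x = ((if false then (\y.(\z.5)) else (\u.(\v.9))) ((\w.(\p.p)) 6)) in false)) then ((if false then 6 else 7) * 7) else ((\q.7) (\r.0)))
step 1: [if@0.1.0.0] (if (true && (let x = ((\u.(\v.9)) ((\w.(\p.p)) 6)) in false)) then ((if false then 6 else 7) * 7) else ((\q.7) (\r.0)))
step 2: [beta@0.1.0.1] (if (true && (let x = ((\u.(\v.9)) (\p.p)) in false)) then ((if false then 6 else 7) * 7) else ((\q.7) (\r.0)))
step 3: [beta@0.1.0] (if (true && (let x = (\v.9) in false)) then ((if false then 6 else 7) * 7) else ((\q.7) (\r.0)))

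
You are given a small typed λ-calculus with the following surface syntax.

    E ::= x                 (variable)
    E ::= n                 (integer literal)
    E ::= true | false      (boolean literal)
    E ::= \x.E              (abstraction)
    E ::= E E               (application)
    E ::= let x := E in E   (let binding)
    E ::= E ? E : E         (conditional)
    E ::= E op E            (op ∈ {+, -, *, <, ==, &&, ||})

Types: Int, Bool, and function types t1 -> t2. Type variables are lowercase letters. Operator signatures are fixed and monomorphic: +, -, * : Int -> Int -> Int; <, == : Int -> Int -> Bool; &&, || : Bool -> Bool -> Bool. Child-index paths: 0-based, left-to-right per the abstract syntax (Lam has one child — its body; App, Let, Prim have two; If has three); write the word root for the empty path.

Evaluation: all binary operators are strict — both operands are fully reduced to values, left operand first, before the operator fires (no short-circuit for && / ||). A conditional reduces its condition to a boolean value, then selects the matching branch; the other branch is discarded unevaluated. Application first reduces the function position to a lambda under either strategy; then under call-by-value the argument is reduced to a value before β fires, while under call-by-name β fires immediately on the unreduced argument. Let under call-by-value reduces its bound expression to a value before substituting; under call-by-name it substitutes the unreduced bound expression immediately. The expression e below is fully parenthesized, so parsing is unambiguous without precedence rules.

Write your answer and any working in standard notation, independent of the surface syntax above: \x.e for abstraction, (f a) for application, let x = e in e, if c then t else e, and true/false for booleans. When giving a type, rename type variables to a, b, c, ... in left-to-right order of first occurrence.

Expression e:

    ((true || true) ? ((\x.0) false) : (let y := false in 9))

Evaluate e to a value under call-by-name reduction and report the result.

Derivation:
step 0: (if (true || true) then ((\x.0) false) else (let y = false in 9))
step 1: [delta@0] (if true then ((\x.0) false) else (let y = false in 9))
step 2: [if@root] ((\x.0) false)
step 3: [beta@root] 0

Answer: 0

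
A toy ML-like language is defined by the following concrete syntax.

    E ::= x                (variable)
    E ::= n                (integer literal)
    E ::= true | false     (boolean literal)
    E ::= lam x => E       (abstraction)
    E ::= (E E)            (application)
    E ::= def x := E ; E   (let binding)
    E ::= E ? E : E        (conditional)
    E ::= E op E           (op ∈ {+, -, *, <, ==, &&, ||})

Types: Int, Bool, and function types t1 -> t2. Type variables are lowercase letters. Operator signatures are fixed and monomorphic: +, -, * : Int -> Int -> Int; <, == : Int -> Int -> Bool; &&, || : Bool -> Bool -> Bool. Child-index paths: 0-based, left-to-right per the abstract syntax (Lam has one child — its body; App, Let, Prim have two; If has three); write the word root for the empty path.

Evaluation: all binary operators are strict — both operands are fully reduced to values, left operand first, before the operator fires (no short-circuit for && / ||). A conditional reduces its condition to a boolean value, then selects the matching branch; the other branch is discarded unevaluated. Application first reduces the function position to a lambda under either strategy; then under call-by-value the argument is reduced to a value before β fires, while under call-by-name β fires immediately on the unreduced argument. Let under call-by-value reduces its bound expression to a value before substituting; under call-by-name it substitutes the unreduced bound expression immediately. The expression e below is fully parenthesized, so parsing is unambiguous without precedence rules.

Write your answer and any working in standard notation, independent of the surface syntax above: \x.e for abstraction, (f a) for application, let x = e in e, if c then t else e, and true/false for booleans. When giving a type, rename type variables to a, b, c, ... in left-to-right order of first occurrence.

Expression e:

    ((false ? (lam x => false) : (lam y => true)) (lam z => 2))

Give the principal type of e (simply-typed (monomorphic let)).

Working:
  unify Bool ~ Bool
\x._ : a -> Bool
\y._ : b -> Bool
  unify a -> Bool ~ b -> Bool
  unify a ~ b
  unify Bool ~ Bool
\z._ : c -> Int
  unify b -> Bool ~ (c -> Int) -> d
  unify b ~ c -> Int
  unify Bool ~ d
_ _ : Bool

Answer: Bool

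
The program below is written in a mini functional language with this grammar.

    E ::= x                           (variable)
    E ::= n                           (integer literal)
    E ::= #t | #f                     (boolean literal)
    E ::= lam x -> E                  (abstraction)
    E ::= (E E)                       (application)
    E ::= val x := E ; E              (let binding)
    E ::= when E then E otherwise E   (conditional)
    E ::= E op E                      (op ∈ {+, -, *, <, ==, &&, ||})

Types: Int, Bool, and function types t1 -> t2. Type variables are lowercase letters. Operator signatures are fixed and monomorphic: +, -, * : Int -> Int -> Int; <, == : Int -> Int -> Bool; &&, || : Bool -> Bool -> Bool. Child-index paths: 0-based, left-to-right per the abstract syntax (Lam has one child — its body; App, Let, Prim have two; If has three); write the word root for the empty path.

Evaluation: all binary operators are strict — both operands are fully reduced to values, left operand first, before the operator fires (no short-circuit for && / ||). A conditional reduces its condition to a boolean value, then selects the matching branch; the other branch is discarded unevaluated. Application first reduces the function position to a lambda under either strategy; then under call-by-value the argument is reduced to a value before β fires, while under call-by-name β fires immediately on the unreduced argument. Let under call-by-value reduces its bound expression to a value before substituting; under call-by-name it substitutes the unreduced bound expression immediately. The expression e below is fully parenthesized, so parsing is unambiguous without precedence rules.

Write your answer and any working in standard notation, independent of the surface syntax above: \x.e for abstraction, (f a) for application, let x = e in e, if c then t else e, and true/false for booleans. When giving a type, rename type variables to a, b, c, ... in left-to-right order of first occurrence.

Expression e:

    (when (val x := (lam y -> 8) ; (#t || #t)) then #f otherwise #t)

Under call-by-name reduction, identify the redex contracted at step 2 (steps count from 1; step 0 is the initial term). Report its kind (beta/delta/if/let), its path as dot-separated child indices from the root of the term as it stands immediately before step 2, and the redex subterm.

Answer: delta at 0 : (true || true)

Derivation:
step 0: (if (let x = (\y.8) in (true || true)) then false else true)
step 1: [let@0] (if (true || true) then false else true)
step 2: [delta@0] (if true then false else true)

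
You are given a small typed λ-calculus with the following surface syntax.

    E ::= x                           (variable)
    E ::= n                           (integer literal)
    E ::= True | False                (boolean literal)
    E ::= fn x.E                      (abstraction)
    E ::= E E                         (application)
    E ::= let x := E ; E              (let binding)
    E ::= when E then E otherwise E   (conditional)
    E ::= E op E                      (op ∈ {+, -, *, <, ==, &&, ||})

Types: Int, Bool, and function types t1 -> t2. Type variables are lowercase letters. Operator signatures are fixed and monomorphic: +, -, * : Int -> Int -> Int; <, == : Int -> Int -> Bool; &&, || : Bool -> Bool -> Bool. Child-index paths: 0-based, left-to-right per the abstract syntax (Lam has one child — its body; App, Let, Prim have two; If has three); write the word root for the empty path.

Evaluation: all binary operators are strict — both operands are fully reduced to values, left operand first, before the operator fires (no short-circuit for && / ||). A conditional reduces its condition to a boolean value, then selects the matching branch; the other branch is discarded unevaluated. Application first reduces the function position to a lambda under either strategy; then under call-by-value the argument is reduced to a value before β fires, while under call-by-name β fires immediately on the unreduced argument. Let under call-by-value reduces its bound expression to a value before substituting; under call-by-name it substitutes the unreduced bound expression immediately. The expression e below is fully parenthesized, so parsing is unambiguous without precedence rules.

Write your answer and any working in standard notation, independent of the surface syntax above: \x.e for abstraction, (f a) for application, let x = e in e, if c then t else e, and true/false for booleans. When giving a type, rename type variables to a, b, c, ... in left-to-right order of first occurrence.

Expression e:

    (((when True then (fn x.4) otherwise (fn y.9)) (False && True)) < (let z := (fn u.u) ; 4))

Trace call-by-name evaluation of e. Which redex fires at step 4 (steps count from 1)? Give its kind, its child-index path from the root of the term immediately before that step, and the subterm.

Trace:
step 0: (((if true then (\x.4) else (\y.9)) (false && true)) < (let z = (\u.u) in 4))
step 1: [if@0.0] (((\x.4) (false && true)) < (let z = (\u.u) in 4))
step 2: [beta@0] (4 < (let z = (\u.u) in 4))
step 3: [let@1] (4 < 4)
step 4: [delta@root] false

Answer: delta at root : (4 < 4)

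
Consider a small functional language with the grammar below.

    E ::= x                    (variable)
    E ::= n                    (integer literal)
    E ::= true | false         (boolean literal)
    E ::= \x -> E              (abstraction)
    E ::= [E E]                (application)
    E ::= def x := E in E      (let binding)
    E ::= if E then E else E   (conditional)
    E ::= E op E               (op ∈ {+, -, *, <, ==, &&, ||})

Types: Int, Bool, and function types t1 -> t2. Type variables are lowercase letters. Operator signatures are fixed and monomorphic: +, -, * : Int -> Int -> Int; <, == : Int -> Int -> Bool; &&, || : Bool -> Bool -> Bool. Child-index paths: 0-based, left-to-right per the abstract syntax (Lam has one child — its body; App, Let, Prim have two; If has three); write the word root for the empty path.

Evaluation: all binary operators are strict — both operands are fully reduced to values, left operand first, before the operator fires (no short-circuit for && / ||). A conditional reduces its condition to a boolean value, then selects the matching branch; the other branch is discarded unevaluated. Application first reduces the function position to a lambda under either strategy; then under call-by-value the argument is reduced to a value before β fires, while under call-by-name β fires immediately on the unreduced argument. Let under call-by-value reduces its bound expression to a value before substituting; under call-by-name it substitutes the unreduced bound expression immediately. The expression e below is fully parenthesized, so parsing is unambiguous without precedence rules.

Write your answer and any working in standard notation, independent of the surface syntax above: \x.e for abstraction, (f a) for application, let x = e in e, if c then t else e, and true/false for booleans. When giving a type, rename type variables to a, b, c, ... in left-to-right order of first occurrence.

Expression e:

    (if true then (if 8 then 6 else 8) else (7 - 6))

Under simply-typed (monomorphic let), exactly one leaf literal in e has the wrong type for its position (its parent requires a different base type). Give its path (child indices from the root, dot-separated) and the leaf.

Derivation:
  unify Bool ~ Bool
  unify Int ~ Bool
  FAIL: mismatch Int ~ Bool

Answer: 1.0 : 8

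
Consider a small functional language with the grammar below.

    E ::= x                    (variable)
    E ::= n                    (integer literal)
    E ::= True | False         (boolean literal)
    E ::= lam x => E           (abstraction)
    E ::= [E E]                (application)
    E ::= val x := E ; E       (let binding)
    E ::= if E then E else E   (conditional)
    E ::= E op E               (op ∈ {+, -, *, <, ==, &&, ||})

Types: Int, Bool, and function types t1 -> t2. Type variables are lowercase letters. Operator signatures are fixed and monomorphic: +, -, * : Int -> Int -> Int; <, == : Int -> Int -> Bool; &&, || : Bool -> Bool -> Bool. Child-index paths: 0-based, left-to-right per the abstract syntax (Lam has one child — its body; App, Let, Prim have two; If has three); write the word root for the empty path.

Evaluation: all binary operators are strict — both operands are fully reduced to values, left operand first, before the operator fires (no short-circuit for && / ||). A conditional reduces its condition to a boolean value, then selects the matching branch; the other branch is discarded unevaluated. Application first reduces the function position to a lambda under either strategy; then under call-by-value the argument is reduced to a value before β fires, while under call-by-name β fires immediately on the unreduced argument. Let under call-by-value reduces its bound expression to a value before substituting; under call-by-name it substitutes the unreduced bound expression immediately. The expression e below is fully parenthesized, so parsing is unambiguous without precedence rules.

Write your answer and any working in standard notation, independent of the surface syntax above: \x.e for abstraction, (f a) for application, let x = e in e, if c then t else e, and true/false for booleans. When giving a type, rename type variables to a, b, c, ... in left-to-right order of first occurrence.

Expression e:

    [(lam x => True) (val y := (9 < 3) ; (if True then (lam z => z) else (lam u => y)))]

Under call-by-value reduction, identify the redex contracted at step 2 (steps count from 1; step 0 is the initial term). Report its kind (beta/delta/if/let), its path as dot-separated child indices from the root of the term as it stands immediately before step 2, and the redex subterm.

Trace:
step 0: ((\x.true) (let y = (9 < 3) in (if true then (\z.z) else (\u.y))))
step 1: [delta@1.0] ((\x.true) (let y = false in (if true then (\z.z) else (\u.y))))
step 2: [let@1] ((\x.true) (if true then (\z.z) else (\u.false)))

Answer: let at 1 : (let y = false in (if true then (\z.z) else (\u.y)))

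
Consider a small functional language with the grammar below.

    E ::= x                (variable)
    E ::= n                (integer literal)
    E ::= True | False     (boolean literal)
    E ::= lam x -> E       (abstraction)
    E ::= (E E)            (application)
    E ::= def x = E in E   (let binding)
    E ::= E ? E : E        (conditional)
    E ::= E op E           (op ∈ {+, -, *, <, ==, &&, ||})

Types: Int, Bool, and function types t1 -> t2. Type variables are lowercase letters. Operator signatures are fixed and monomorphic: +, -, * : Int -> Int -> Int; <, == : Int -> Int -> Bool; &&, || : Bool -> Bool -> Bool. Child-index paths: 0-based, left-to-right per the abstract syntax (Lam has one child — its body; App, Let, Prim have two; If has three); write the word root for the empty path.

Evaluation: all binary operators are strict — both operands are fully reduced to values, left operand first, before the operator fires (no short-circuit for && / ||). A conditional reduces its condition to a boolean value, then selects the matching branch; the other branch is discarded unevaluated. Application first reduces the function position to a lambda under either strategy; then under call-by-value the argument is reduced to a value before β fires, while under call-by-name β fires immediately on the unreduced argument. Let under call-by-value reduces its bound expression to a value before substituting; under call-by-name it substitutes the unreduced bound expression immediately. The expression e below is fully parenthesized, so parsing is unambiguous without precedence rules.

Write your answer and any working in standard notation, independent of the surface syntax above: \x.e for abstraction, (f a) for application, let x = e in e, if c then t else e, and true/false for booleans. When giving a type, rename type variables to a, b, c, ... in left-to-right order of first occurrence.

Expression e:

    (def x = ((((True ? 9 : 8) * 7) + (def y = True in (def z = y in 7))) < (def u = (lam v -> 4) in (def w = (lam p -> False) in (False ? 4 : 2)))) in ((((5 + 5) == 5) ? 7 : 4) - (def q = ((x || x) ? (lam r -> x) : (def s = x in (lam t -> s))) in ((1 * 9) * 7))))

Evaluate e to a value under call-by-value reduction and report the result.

Answer: -59

Derivation:
step 0: (let x = ((((if true then 9 else 8) * 7) + (let y = true in (let z = y in 7))) < (let u = (\v.4) in (let w = (\p.false) in (if false then 4 else 2)))) in ((if ((5 + 5) == 5) then 7 else 4) - (let q = (if (x || x) then (\r.x) else (let s = x in (\t.s))) in ((1 * 9) * 7))))
step 1: [if@0.0.0.0] (let x = (((9 * 7) + (let y = true in (let z = y in 7))) < (let u = (\v.4) in (let w = (\p.false) in (if false then 4 else 2)))) in ((if ((5 + 5) == 5) then 7 else 4) - (let q = (if (x || x) then (\r.x) else (let s = x in (\t.s))) in ((1 * 9) * 7))))
step 2: [delta@0.0.0] (let x = ((63 + (let y = true in (let z = y in 7))) < (let u = (\v.4) in (let w = (\p.false) in (if false then 4 else 2)))) in ((if ((5 + 5) == 5) then 7 else 4) - (let q = (if (x || x) then (\r.x) else (let s = x in (\t.s))) in ((1 * 9) * 7))))
step 3: [let@0.0.1] (let x = ((63 + (let z = true in 7)) < (let u = (\v.4) in (let w = (\p.false) in (if false then 4 else 2)))) in ((if ((5 + 5) == 5) then 7 else 4) - (let q = (if (x || x) then (\r.x) else (let s = x in (\t.s))) in ((1 * 9) * 7))))
step 4: [let@0.0.1] (let x = ((63 + 7) < (let u = (\v.4) in (let w = (\p.false) in (if false then 4 else 2)))) in ((if ((5 + 5) == 5) then 7 else 4) - (let q = (if (x || x) then (\r.x) else (let s = x in (\t.s))) in ((1 * 9) * 7))))
step 5: [delta@0.0] (let x = (70 < (let u = (\v.4) in (let w = (\p.false) in (if false then 4 else 2)))) in ((if ((5 + 5) == 5) then 7 else 4) - (let q = (if (x || x) then (\r.x) else (let s = x in (\t.s))) in ((1 * 9) * 7))))
step 6: [let@0.1] (let x = (70 < (let w = (\p.false) in (if false then 4 else 2))) in ((if ((5 + 5) == 5) then 7 else 4) - (let q = (if (x || x) then (\r.x) else (let s = x in (\t.s))) in ((1 * 9) * 7))))
step 7: [let@0.1] (let x = (70 < (if false then 4 else 2)) in ((if ((5 + 5) == 5) then 7 else 4) - (let q = (if (x || x) then (\r.x) else (let s = x in (\t.s))) in ((1 * 9) * 7))))
step 8: [if@0.1] (let x = (70 < 2) in ((if ((5 + 5) == 5) then 7 else 4) - (let q = (if (x || x) then (\r.x) else (let s = x in (\t.s))) in ((1 * 9) * 7))))
step 9: [delta@0] (let x = false in ((if ((5 + 5) == 5) then 7 else 4) - (let q = (if (x || x) then (\r.x) else (let s = x in (\t.s))) in ((1 * 9) * 7))))
step 10: [let@root] ((if ((5 + 5) == 5) then 7 else 4) - (let q = (if (false || false) then (\r.false) else (let s = false in (\t.s))) in ((1 * 9) * 7)))
step 11: [delta@0.0.0] ((if (10 == 5) then 7 else 4) - (let q = (if (false || false) then (\r.false) else (let s = false in (\t.s))) in ((1 * 9) * 7)))
step 12: [delta@0.0] ((if false then 7 else 4) - (let q = (if (false || false) then (\r.false) else (let s = false in (\t.s))) in ((1 * 9) * 7)))
step 13: [if@0] (4 - (let q = (if (false || false) then (\r.false) else (let s = false in (\t.s))) in ((1 * 9) * 7)))
step 14: [delta@1.0.0] (4 - (let q = (if false then (\r.false) else (let s = false in (\t.s))) in ((1 * 9) * 7)))
step 15: [if@1.0] (4 - (let q = (let s = false in (\t.s)) in ((1 * 9) * 7)))
step 16: [let@1.0] (4 - (let q = (\t.false) in ((1 * 9) * 7)))
step 17: [let@1] (4 - ((1 * 9) * 7))
step 18: [delta@1.0] (4 - (9 * 7))
step 19: [delta@1] (4 - 63)
step 20: [delta@root] -59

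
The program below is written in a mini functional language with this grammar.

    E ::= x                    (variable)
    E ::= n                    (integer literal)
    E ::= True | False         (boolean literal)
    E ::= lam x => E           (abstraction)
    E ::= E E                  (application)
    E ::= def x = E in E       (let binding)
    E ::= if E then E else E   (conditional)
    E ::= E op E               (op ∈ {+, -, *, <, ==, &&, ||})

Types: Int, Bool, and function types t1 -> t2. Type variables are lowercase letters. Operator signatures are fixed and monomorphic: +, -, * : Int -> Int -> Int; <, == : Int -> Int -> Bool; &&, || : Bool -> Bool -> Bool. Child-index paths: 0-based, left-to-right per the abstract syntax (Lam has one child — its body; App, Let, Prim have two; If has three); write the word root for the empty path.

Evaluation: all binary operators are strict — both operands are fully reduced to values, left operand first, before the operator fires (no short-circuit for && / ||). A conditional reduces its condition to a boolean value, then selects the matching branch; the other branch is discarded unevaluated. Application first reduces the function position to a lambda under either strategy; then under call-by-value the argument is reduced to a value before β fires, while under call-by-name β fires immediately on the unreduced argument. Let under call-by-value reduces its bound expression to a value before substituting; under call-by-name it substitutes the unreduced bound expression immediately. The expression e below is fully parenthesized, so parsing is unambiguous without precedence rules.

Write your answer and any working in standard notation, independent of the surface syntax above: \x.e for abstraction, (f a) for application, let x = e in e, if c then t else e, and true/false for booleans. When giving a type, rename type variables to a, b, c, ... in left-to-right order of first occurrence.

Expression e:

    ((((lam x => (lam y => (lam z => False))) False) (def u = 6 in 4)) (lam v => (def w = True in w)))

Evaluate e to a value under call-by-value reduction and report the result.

Derivation:
step 0: ((((\x.(\y.(\z.false))) false) (let u = 6 in 4)) (\v.(let w = true in w)))
step 1: [beta@0.0] (((\y.(\z.false)) (let u = 6 in 4)) (\v.(let w = true in w)))
step 2: [let@0.1] (((\y.(\z.false)) 4) (\v.(let w = true in w)))
step 3: [beta@0] ((\z.false) (\v.(let w = true in w)))
step 4: [beta@root] false

Answer: false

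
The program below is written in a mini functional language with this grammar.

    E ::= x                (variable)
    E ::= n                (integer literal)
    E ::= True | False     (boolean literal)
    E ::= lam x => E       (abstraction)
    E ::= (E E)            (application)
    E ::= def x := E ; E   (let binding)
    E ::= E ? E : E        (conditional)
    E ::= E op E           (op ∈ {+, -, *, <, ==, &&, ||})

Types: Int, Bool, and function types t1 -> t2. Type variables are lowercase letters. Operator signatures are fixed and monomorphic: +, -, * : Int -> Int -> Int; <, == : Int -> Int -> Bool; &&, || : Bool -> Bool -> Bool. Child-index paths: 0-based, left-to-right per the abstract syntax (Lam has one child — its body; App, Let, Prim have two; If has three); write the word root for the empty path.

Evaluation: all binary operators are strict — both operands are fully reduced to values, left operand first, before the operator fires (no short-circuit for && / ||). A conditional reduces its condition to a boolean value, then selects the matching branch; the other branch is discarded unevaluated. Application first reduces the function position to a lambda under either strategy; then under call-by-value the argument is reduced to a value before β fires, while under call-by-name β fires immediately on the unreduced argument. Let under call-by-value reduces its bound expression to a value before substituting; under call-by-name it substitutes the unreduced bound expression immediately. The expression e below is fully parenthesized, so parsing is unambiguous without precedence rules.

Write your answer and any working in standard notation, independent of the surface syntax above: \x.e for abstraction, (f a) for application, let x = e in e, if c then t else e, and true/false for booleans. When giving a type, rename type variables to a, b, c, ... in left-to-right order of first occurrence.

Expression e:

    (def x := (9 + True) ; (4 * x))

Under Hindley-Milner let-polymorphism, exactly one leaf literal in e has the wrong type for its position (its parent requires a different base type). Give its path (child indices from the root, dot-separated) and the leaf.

Working:
  unify Int ~ Int
  unify Bool ~ Int
  FAIL: mismatch Bool ~ Int

Answer: 0.1 : true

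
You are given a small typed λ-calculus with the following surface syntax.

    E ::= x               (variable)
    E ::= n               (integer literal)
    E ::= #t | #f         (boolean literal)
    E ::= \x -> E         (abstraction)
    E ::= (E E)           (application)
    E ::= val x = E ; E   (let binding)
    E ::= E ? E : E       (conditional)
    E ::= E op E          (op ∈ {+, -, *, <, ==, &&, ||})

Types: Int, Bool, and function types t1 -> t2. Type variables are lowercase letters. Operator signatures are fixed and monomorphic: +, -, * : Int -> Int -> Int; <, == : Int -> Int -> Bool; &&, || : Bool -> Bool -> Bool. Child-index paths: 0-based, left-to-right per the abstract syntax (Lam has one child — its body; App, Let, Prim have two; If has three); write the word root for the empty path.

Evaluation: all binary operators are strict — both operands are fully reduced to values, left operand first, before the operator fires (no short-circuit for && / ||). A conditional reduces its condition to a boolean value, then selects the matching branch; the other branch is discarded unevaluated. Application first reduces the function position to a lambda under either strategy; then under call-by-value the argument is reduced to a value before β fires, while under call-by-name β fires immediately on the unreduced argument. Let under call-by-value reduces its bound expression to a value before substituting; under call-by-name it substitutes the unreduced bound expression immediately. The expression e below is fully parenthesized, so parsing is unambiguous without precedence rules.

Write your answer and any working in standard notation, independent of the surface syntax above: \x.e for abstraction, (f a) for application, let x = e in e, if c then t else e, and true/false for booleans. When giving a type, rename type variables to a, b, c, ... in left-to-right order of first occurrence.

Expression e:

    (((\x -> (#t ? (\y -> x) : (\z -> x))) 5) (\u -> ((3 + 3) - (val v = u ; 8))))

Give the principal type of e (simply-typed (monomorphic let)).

Answer: Int

Trace:
  unify Bool ~ Bool
x : a
\y._ : b -> a
x : a
\z._ : c -> a
  unify b -> a ~ c -> a
  unify b ~ c
  unify a ~ a
\x._ : a -> c -> a
  unify a -> c -> a ~ Int -> d
  unify a ~ Int
  unify c -> Int ~ d
_ _ : c -> Int
  unify Int ~ Int
  unify Int ~ Int
  unify Int ~ Int
u : e
let v : e
  unify Int ~ Int
\u._ : e -> Int
  unify c -> Int ~ (e -> Int) -> f
  unify c ~ e -> Int
  unify Int ~ f
_ _ : Int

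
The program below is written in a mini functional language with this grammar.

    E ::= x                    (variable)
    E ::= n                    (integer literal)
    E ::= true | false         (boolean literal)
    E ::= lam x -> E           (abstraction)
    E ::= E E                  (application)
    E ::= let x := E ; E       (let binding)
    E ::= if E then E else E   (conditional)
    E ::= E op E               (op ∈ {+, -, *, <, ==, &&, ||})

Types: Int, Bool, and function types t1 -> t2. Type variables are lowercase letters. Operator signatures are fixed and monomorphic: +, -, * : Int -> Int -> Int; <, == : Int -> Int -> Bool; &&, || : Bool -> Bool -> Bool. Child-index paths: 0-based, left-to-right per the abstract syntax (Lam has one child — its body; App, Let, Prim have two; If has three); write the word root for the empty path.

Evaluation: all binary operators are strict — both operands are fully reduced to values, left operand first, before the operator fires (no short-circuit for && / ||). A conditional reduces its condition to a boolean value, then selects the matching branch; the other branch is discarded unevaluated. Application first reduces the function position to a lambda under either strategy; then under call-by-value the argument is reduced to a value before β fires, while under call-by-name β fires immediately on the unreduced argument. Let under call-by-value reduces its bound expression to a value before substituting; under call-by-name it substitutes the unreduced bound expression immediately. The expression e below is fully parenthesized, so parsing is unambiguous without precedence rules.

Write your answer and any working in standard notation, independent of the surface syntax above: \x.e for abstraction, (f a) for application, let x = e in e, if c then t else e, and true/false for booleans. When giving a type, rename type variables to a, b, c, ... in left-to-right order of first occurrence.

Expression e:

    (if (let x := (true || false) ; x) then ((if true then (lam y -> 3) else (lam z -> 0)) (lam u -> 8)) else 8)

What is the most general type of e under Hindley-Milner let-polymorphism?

Derivation:
  unify Bool ~ Bool
  unify Bool ~ Bool
let x : Bool
x : Bool
  unify Bool ~ Bool
  unify Bool ~ Bool
\y._ : a -> Int
\z._ : b -> Int
  unify a -> Int ~ b -> Int
  unify a ~ b
  unify Int ~ Int
\u._ : c -> Int
  unify b -> Int ~ (c -> Int) -> d
  unify b ~ c -> Int
  unify Int ~ d
_ _ : Int
  unify Int ~ Int

Answer: Int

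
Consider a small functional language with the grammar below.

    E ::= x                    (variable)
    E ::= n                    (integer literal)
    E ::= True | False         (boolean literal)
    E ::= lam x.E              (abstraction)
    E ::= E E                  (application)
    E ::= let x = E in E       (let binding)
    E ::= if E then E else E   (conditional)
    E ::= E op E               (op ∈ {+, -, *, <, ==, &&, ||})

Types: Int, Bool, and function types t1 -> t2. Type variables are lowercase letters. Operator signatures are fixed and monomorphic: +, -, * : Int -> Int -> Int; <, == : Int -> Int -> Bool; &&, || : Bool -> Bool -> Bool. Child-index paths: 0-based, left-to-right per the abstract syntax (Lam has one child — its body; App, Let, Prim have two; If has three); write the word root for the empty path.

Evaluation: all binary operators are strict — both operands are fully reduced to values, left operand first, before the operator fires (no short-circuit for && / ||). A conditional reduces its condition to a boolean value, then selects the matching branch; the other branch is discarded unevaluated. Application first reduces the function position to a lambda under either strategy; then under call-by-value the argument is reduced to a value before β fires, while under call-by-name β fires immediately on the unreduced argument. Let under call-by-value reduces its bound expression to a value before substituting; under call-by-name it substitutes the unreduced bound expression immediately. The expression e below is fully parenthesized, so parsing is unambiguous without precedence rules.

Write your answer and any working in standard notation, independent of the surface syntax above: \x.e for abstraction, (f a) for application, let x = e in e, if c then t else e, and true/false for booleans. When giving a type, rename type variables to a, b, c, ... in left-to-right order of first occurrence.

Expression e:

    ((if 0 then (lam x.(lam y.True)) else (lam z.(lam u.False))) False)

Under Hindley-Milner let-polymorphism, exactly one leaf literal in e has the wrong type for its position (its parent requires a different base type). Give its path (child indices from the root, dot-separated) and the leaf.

Derivation:
  unify Int ~ Bool
  FAIL: mismatch Int ~ Bool

Answer: 0.0 : 0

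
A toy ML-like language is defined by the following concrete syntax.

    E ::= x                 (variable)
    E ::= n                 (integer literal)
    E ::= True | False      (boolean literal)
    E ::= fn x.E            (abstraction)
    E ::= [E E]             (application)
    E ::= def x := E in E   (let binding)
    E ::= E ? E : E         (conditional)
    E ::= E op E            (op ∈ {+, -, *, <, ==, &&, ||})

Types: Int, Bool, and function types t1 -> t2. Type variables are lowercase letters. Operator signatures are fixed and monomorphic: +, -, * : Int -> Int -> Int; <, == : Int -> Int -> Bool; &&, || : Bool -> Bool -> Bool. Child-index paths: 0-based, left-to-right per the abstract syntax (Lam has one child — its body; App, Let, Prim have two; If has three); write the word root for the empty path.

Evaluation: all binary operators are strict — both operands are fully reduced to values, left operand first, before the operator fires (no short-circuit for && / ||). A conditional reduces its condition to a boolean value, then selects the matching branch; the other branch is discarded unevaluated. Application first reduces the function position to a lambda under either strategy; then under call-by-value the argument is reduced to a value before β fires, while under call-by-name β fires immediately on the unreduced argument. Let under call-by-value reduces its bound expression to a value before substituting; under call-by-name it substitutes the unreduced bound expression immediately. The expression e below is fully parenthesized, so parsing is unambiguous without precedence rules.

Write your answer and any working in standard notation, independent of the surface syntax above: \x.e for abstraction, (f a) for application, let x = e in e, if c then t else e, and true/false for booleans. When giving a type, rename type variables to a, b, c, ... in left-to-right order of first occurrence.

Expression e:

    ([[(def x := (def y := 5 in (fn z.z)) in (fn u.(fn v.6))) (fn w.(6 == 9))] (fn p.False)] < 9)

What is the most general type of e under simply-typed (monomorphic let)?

Trace:
let y : Int
z : a
\z._ : a -> a
let x : a -> a
\v._ : c -> Int
\u._ : b -> c -> Int
  unify Int ~ Int
  unify Int ~ Int
\w._ : d -> Bool
  unify b -> c -> Int ~ (d -> Bool) -> e
  unify b ~ d -> Bool
  unify c -> Int ~ e
_ _ : c -> Int
\p._ : f -> Bool
  unify c -> Int ~ (f -> Bool) -> g
  unify c ~ f -> Bool
  unify Int ~ g
_ _ : Int
  unify Int ~ Int
  unify Int ~ Int

Answer: Bool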